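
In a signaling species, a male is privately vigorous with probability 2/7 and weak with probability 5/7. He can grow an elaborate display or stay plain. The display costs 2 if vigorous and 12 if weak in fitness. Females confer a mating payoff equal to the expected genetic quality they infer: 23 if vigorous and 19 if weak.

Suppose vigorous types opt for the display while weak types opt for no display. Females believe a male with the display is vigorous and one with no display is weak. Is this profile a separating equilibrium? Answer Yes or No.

Yes

Under these beliefs, the display earns mating payoff 23 and no display earns mating payoff 19.
vigorous: the display nets 23 − 2 = 21; no display nets 19. vigorous prefers the display.
weak: the display nets 23 − 12 = 11; no display nets 19. weak prefers no display.
Neither type deviates, so the separating profile is an equilibrium.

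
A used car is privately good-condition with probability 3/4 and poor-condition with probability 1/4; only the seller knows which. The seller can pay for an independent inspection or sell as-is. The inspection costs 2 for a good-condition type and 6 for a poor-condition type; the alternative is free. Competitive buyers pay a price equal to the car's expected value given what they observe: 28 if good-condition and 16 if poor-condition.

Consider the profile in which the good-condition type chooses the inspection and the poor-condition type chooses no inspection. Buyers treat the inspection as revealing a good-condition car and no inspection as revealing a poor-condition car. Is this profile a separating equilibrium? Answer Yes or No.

Under these beliefs, the inspection earns price 28 and no inspection earns price 16.
good-condition: the inspection nets 28 − 2 = 26; no inspection nets 16. good-condition prefers the inspection.
poor-condition: the inspection nets 28 − 6 = 22; no inspection nets 16. poor-condition would deviate to the inspection.
poor-condition has a profitable deviation, so the profile is not an equilibrium.

No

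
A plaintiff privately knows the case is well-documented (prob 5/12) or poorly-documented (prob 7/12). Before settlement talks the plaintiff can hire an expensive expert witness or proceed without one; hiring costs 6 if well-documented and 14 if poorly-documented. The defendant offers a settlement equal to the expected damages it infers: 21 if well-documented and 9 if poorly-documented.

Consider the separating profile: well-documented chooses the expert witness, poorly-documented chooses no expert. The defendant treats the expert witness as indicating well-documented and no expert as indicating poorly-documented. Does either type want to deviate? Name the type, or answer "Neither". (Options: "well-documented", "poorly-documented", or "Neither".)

Neither

The expert witness pays 21; no expert pays 9.
well-documented: assigned the expert witness, nets 21 − 6 = 15; deviating to no expert nets 9.
poorly-documented: assigned no expert, nets 9; deviating to the expert witness nets 21 − 14 = 7.
Both types strictly prefer their assigned action; no profitable deviation.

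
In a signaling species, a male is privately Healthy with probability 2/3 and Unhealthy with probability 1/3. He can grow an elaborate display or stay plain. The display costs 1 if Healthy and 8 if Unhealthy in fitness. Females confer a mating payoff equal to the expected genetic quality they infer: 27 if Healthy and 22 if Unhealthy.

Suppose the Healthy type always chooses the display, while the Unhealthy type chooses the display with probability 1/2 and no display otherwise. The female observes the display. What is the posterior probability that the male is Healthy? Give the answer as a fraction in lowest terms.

4/5

P(the display) = (2/3)·1 + (1/3)·(1/2) = 5/6.
By Bayes' rule, P(Healthy | the display) = (2/3) / (5/6) = 4/5.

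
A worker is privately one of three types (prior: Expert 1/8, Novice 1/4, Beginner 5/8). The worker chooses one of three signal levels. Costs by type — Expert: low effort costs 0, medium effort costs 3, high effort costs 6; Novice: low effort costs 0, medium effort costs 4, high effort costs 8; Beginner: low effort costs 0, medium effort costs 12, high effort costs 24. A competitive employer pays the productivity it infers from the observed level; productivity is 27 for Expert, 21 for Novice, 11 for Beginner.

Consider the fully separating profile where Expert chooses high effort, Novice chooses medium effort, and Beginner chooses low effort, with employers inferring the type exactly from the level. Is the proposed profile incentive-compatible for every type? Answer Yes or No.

No

Separating wages: high effort → 27, medium effort → 21, low effort → 11.
Expert (assigned high effort): low effort: 11 − 0 = 11; medium effort: 21 − 3 = 18; high effort: 27 − 6 = 21. Expert stays.
Novice (assigned medium effort): low effort: 11 − 0 = 11; medium effort: 21 − 4 = 17; high effort: 27 − 8 = 19. Novice prefers high effort.
Beginner (assigned low effort): low effort: 11 − 0 = 11; medium effort: 21 − 12 = 9; high effort: 27 − 24 = 3. Beginner stays.
At least one type deviates; the separating profile fails.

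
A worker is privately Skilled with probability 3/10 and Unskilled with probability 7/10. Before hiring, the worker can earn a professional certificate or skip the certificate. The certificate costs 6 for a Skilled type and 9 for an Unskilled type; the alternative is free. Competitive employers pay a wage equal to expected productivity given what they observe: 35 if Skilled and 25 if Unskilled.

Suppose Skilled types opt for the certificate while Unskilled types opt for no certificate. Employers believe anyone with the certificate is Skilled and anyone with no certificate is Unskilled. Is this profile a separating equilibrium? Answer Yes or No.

No

Under these beliefs, the certificate earns wage 35 and no certificate earns wage 25.
Skilled: the certificate nets 35 − 6 = 29; no certificate nets 25. Skilled prefers the certificate.
Unskilled: the certificate nets 35 − 9 = 26; no certificate nets 25. Unskilled would deviate to the certificate.
Unskilled has a profitable deviation, so the profile is not an equilibrium.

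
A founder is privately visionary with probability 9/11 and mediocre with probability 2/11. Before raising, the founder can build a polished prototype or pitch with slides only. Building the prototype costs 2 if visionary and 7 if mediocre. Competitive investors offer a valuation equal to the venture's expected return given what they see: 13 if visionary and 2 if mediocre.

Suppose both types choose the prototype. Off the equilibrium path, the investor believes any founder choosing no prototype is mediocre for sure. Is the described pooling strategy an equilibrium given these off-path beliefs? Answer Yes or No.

Yes

On path, the investor holds the prior and pays 9/11·13 + 2/11·2 = 11. Off path (no prototype), believing mediocre, it pays 2.
visionary: the prototype nets 11 − 2 = 9; no prototype nets 2. visionary stays.
mediocre: the prototype nets 11 − 7 = 4; no prototype nets 2. mediocre stays.
No type deviates, so pooling is sustained.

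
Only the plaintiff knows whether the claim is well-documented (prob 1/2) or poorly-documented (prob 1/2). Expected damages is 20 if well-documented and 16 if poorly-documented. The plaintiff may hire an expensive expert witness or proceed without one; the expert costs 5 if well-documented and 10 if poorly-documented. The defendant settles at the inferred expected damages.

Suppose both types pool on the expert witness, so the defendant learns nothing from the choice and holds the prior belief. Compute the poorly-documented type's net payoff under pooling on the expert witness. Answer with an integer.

Pooled settlement = 1/2·20 + 1/2·16 = 18.
poorly-documented pays cost 10 for the expert witness, so net payoff = 18 − 10 = 8.

8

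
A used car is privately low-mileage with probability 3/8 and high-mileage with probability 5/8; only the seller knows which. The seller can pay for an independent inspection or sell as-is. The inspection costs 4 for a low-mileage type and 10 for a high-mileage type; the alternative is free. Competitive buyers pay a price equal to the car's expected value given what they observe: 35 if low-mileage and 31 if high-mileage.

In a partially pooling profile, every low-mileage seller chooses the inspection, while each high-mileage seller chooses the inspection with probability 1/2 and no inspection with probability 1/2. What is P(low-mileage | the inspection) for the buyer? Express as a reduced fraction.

P(the inspection) = (3/8)·1 + (5/8)·(1/2) = 11/16.
By Bayes' rule, P(low-mileage | the inspection) = (3/8) / (11/16) = 6/11.

6/11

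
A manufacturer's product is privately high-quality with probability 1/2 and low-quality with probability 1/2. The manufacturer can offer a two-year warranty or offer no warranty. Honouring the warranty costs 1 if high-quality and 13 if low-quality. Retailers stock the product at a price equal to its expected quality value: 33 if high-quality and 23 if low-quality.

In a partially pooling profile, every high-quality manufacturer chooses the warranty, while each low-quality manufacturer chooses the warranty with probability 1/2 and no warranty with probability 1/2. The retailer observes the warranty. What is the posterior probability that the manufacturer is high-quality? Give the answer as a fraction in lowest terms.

2/3

P(the warranty) = (1/2)·1 + (1/2)·(1/2) = 3/4.
By Bayes' rule, P(high-quality | the warranty) = (1/2) / (3/4) = 2/3.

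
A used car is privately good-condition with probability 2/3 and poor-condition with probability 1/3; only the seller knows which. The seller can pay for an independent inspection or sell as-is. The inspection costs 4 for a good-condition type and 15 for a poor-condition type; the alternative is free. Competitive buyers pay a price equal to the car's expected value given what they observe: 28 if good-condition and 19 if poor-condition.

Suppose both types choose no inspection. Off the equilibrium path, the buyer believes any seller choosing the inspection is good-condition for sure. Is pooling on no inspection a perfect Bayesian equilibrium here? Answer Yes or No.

Yes

On path, the buyer holds the prior and pays 2/3·28 + 1/3·19 = 25. Off path (the inspection), believing good-condition, it pays 28.
good-condition: no inspection nets 25; the inspection nets 28 − 4 = 24. good-condition stays.
poor-condition: no inspection nets 25; the inspection nets 28 − 15 = 13. poor-condition stays.
No type deviates, so pooling is sustained.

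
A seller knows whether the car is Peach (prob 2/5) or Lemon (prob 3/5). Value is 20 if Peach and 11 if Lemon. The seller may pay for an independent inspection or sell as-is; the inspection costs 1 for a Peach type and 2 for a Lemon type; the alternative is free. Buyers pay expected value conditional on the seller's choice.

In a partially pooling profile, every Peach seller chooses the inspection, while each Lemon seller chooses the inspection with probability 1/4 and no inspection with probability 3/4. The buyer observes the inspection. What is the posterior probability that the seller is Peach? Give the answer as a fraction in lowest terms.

P(the inspection) = (2/5)·1 + (3/5)·(1/4) = 11/20.
By Bayes' rule, P(Peach | the inspection) = (2/5) / (11/20) = 8/11.

8/11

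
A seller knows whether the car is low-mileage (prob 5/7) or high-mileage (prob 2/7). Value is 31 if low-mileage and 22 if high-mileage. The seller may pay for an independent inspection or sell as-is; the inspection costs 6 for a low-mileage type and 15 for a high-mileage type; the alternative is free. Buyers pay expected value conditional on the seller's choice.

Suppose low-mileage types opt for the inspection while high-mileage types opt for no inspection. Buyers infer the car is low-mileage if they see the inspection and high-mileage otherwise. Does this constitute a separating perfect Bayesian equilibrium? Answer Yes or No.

Yes

Under these beliefs, the inspection earns price 31 and no inspection earns price 22.
low-mileage: the inspection nets 31 − 6 = 25; no inspection nets 22. low-mileage prefers the inspection.
high-mileage: the inspection nets 31 − 15 = 16; no inspection nets 22. high-mileage prefers no inspection.
Neither type deviates, so the separating profile is an equilibrium.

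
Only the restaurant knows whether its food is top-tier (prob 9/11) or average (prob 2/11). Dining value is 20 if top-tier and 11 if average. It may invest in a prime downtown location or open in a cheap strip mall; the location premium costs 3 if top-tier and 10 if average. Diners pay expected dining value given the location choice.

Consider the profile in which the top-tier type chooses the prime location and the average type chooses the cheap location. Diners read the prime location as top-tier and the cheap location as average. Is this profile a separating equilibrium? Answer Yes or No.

Yes

Under these beliefs, the prime location earns price premium 20 and the cheap location earns price premium 11.
top-tier: the prime location nets 20 − 3 = 17; the cheap location nets 11. top-tier prefers the prime location.
average: the prime location nets 20 − 10 = 10; the cheap location nets 11. average prefers the cheap location.
Neither type deviates, so the separating profile is an equilibrium.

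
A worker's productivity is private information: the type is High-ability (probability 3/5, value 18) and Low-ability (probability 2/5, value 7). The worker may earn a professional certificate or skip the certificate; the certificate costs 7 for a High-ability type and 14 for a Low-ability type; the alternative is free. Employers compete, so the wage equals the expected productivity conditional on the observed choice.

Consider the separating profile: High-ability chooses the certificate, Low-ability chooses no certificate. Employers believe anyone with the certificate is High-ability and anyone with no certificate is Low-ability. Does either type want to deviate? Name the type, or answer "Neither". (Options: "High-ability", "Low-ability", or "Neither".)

The certificate pays 18; no certificate pays 7.
High-ability: assigned the certificate, nets 18 − 7 = 11; deviating to no certificate nets 7.
Low-ability: assigned no certificate, nets 7; deviating to the certificate nets 18 − 14 = 4.
Both types strictly prefer their assigned action; no profitable deviation.

Neither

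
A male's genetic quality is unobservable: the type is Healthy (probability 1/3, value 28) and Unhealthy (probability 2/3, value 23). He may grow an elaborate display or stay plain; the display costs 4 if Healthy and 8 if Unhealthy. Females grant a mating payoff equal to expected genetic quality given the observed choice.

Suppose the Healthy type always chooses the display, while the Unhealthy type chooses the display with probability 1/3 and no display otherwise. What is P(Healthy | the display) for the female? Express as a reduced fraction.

3/5

P(the display) = (1/3)·1 + (2/3)·(1/3) = 5/9.
By Bayes' rule, P(Healthy | the display) = (1/3) / (5/9) = 3/5.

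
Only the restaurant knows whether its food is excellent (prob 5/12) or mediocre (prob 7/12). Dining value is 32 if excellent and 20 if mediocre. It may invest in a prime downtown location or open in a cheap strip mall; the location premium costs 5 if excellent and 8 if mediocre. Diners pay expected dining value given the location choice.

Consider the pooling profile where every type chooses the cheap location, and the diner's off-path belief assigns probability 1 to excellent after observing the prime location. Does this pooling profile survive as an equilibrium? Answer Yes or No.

No

On path, the diner holds the prior and pays 5/12·32 + 7/12·20 = 25. Off path (the prime location), believing excellent, it pays 32.
excellent: the cheap location nets 25; the prime location nets 32 − 5 = 27. excellent would deviate.
mediocre: the cheap location nets 25; the prime location nets 32 − 8 = 24. mediocre stays.
A type deviates, so pooling fails.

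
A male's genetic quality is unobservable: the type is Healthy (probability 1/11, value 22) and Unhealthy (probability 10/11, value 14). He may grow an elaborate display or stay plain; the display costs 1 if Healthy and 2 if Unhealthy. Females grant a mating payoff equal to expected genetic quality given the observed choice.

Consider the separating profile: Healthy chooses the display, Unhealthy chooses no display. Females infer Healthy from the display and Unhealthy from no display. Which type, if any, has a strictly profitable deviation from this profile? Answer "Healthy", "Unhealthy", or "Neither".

Unhealthy

The display pays 22; no display pays 14.
Healthy: assigned the display, nets 22 − 1 = 21; deviating to no display nets 14.
Unhealthy: assigned no display, nets 14; deviating to the display nets 22 − 2 = 20.
The Unhealthy type gains 6 by deviating.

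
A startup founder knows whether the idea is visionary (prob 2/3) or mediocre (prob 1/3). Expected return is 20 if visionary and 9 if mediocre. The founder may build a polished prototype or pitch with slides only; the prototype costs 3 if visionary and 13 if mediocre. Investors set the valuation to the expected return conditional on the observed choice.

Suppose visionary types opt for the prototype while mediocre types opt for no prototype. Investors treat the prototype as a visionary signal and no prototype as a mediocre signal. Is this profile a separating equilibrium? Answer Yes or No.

Yes

Under these beliefs, the prototype earns valuation 20 and no prototype earns valuation 9.
visionary: the prototype nets 20 − 3 = 17; no prototype nets 9. visionary prefers the prototype.
mediocre: the prototype nets 20 − 13 = 7; no prototype nets 9. mediocre prefers no prototype.
Neither type deviates, so the separating profile is an equilibrium.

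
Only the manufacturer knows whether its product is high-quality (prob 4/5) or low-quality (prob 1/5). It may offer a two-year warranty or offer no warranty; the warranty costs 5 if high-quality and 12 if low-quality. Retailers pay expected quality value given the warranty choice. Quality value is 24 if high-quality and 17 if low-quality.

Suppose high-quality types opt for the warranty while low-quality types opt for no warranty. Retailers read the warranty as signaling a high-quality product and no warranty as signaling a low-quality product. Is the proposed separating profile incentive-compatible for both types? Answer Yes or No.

Under these beliefs, the warranty earns price 24 and no warranty earns price 17.
high-quality: the warranty nets 24 − 5 = 19; no warranty nets 17. high-quality prefers the warranty.
low-quality: the warranty nets 24 − 12 = 12; no warranty nets 17. low-quality prefers no warranty.
Neither type deviates, so the separating profile is an equilibrium.

Yes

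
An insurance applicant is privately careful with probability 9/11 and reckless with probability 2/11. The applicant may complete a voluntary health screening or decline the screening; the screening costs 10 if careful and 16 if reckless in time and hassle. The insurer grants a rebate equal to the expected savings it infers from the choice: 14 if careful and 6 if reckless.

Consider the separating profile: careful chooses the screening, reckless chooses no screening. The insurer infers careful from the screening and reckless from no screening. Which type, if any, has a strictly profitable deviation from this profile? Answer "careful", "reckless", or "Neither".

careful

The screening pays 14; no screening pays 6.
careful: assigned the screening, nets 14 − 10 = 4; deviating to no screening nets 6.
reckless: assigned no screening, nets 6; deviating to the screening nets 14 − 16 = -2.
The careful type gains 2 by deviating.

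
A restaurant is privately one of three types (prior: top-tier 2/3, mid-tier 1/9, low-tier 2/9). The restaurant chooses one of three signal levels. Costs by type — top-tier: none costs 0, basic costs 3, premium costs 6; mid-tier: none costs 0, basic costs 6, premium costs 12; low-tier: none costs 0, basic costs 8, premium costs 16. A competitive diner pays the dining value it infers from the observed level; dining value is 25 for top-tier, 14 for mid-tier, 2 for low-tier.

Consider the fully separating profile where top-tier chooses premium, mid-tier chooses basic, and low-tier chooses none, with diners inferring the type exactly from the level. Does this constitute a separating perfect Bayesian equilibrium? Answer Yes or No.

No

Separating price premiums: premium → 25, basic → 14, none → 2.
top-tier (assigned premium): none: 2 − 0 = 2; basic: 14 − 3 = 11; premium: 25 − 6 = 19. top-tier stays.
mid-tier (assigned basic): none: 2 − 0 = 2; basic: 14 − 6 = 8; premium: 25 − 12 = 13. mid-tier prefers premium.
low-tier (assigned none): none: 2 − 0 = 2; basic: 14 − 8 = 6; premium: 25 − 16 = 9. low-tier prefers premium.
At least one type deviates; the separating profile fails.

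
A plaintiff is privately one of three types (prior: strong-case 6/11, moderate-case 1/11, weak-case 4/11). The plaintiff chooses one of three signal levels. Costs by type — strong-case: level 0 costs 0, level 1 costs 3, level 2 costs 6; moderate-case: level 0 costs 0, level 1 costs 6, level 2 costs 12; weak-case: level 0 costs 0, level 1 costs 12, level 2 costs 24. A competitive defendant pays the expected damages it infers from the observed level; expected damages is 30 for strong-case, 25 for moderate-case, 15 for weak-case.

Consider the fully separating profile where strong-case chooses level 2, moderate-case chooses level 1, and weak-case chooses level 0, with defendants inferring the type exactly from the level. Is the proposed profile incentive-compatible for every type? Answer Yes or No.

Yes

Separating settlements: level 2 → 30, level 1 → 25, level 0 → 15.
strong-case (assigned level 2): level 0: 15 − 0 = 15; level 1: 25 − 3 = 22; level 2: 30 − 6 = 24. strong-case stays.
moderate-case (assigned level 1): level 0: 15 − 0 = 15; level 1: 25 − 6 = 19; level 2: 30 − 12 = 18. moderate-case stays.
weak-case (assigned level 0): level 0: 15 − 0 = 15; level 1: 25 − 12 = 13; level 2: 30 − 24 = 6. weak-case stays.
Every type prefers its assigned level; separation holds.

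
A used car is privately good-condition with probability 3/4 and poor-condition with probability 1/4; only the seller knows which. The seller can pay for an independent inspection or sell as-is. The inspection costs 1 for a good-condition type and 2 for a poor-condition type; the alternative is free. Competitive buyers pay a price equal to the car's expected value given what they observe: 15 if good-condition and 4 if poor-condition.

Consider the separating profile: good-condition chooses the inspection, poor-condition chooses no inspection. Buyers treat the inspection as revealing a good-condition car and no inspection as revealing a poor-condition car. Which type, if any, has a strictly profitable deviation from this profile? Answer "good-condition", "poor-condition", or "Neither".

poor-condition

The inspection pays 15; no inspection pays 4.
good-condition: assigned the inspection, nets 15 − 1 = 14; deviating to no inspection nets 4.
poor-condition: assigned no inspection, nets 4; deviating to the inspection nets 15 − 2 = 13.
The poor-condition type gains 9 by deviating.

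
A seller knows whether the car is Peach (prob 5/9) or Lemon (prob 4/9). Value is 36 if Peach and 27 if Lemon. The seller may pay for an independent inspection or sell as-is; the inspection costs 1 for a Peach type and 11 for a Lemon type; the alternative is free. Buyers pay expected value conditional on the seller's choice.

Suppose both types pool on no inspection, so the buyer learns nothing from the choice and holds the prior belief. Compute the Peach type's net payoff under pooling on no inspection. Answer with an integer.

32

Pooled price = 5/9·36 + 4/9·27 = 32.
Peach pays no cost for no inspection, so net payoff = 32.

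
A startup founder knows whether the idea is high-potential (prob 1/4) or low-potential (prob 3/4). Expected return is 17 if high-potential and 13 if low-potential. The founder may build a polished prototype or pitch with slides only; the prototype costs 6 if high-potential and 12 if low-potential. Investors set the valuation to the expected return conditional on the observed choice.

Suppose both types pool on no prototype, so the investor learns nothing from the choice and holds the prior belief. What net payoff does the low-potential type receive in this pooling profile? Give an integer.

14

Pooled valuation = 1/4·17 + 3/4·13 = 14.
low-potential pays no cost for no prototype, so net payoff = 14.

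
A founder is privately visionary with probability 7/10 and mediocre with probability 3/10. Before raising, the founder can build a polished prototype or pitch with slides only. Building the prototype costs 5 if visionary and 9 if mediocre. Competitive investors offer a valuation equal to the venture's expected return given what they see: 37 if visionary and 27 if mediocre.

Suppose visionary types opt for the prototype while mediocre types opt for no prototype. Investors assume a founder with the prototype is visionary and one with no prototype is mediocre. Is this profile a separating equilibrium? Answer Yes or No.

Under these beliefs, the prototype earns valuation 37 and no prototype earns valuation 27.
visionary: the prototype nets 37 − 5 = 32; no prototype nets 27. visionary prefers the prototype.
mediocre: the prototype nets 37 − 9 = 28; no prototype nets 27. mediocre would deviate to the prototype.
mediocre has a profitable deviation, so the profile is not an equilibrium.

No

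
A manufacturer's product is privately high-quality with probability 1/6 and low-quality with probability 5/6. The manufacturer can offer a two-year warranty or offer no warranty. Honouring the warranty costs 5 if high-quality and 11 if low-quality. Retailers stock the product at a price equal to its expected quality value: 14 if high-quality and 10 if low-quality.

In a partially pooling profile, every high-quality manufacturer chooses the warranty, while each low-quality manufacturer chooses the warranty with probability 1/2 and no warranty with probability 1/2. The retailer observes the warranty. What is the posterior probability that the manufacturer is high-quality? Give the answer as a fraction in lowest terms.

P(the warranty) = (1/6)·1 + (5/6)·(1/2) = 7/12.
By Bayes' rule, P(high-quality | the warranty) = (1/6) / (7/12) = 2/7.

2/7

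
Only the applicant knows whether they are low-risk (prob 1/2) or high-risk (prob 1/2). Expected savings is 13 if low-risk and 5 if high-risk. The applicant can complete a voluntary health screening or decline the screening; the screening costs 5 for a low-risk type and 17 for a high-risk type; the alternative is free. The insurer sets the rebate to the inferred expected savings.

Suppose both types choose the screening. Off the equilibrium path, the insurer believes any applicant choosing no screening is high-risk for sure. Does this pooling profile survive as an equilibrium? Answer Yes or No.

On path, the insurer holds the prior and pays 1/2·13 + 1/2·5 = 9. Off path (no screening), believing high-risk, it pays 5.
low-risk: the screening nets 9 − 5 = 4; no screening nets 5. low-risk would deviate.
high-risk: the screening nets 9 − 17 = -8; no screening nets 5. high-risk would deviate.
A type deviates, so pooling fails.

No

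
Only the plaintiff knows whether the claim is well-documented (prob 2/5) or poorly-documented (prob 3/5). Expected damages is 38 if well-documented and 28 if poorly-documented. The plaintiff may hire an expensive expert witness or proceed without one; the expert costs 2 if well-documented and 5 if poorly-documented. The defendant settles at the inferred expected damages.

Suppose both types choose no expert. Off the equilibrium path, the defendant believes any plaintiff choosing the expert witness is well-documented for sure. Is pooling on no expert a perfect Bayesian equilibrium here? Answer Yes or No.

On path, the defendant holds the prior and pays 2/5·38 + 3/5·28 = 32. Off path (the expert witness), believing well-documented, it pays 38.
well-documented: no expert nets 32; the expert witness nets 38 − 2 = 36. well-documented would deviate.
poorly-documented: no expert nets 32; the expert witness nets 38 − 5 = 33. poorly-documented would deviate.
A type deviates, so pooling fails.

No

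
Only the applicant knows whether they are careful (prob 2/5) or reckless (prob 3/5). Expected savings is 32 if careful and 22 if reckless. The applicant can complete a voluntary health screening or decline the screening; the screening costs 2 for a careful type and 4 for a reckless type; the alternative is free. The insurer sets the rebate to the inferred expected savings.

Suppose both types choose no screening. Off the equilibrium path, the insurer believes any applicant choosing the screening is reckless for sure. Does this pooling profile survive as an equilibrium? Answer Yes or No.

On path, the insurer holds the prior and pays 2/5·32 + 3/5·22 = 26. Off path (the screening), believing reckless, it pays 22.
careful: no screening nets 26; the screening nets 22 − 2 = 20. careful stays.
reckless: no screening nets 26; the screening nets 22 − 4 = 18. reckless stays.
No type deviates, so pooling is sustained.

Yes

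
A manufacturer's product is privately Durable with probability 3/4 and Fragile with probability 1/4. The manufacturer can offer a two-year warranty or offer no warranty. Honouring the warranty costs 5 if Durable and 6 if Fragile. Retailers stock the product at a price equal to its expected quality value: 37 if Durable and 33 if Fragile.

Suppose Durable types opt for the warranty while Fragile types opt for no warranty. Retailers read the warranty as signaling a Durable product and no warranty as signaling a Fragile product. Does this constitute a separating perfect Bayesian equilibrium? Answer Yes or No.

Under these beliefs, the warranty earns price 37 and no warranty earns price 33.
Durable: the warranty nets 37 − 5 = 32; no warranty nets 33. Durable would deviate to no warranty.
Fragile: the warranty nets 37 − 6 = 31; no warranty nets 33. Fragile prefers no warranty.
Durable has a profitable deviation, so the profile is not an equilibrium.

No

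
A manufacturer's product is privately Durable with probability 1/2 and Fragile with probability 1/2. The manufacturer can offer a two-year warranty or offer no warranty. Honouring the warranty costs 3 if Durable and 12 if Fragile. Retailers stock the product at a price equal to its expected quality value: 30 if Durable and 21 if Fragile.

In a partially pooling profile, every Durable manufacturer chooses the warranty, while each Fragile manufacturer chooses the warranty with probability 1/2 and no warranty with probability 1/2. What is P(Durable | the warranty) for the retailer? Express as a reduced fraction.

P(the warranty) = (1/2)·1 + (1/2)·(1/2) = 3/4.
By Bayes' rule, P(Durable | the warranty) = (1/2) / (3/4) = 2/3.

2/3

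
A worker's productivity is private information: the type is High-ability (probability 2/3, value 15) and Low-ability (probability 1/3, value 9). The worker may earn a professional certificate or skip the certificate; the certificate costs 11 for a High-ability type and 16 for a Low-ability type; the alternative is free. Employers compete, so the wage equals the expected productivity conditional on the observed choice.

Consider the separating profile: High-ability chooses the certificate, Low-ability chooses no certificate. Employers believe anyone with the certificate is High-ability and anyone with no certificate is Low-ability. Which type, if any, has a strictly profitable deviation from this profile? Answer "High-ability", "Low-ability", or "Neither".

The certificate pays 15; no certificate pays 9.
High-ability: assigned the certificate, nets 15 − 11 = 4; deviating to no certificate nets 9.
Low-ability: assigned no certificate, nets 9; deviating to the certificate nets 15 − 16 = -1.
The High-ability type gains 5 by deviating.

High-ability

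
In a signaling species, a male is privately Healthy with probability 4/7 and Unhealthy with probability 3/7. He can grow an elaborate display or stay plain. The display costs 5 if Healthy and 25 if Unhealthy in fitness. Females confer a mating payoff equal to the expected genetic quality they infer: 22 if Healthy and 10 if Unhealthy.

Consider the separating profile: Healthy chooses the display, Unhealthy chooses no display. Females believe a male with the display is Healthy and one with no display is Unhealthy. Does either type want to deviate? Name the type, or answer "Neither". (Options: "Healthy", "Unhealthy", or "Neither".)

Neither

The display pays 22; no display pays 10.
Healthy: assigned the display, nets 22 − 5 = 17; deviating to no display nets 10.
Unhealthy: assigned no display, nets 10; deviating to the display nets 22 − 25 = -3.
Both types strictly prefer their assigned action; no profitable deviation.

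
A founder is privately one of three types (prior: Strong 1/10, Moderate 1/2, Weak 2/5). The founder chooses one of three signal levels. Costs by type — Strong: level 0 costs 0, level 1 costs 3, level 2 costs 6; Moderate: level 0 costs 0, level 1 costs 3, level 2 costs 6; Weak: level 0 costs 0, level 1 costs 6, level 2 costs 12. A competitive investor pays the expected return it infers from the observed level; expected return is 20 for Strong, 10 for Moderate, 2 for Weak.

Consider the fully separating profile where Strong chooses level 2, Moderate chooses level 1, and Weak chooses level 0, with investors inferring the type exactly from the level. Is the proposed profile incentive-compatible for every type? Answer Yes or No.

Separating valuations: level 2 → 20, level 1 → 10, level 0 → 2.
Strong (assigned level 2): level 0: 2 − 0 = 2; level 1: 10 − 3 = 7; level 2: 20 − 6 = 14. Strong stays.
Moderate (assigned level 1): level 0: 2 − 0 = 2; level 1: 10 − 3 = 7; level 2: 20 − 6 = 14. Moderate prefers level 2.
Weak (assigned level 0): level 0: 2 − 0 = 2; level 1: 10 − 6 = 4; level 2: 20 − 12 = 8. Weak prefers level 2.
At least one type deviates; the separating profile fails.

No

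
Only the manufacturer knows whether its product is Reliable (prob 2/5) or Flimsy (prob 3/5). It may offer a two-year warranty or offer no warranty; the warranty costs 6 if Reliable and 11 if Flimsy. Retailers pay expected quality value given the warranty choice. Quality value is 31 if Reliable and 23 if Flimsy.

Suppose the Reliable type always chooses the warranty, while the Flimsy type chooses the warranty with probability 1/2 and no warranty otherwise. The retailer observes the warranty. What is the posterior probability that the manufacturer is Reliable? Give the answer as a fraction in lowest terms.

4/7

P(the warranty) = (2/5)·1 + (3/5)·(1/2) = 7/10.
By Bayes' rule, P(Reliable | the warranty) = (2/5) / (7/10) = 4/7.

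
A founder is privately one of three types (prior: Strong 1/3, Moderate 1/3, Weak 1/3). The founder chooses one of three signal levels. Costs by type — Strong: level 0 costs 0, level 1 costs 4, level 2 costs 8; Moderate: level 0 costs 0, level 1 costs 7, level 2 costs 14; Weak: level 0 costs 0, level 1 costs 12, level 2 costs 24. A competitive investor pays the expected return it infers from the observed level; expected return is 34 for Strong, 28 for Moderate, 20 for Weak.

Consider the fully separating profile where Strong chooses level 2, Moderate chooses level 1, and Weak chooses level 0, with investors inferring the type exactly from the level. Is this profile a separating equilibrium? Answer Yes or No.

Separating valuations: level 2 → 34, level 1 → 28, level 0 → 20.
Strong (assigned level 2): level 0: 20 − 0 = 20; level 1: 28 − 4 = 24; level 2: 34 − 8 = 26. Strong stays.
Moderate (assigned level 1): level 0: 20 − 0 = 20; level 1: 28 − 7 = 21; level 2: 34 − 14 = 20. Moderate stays.
Weak (assigned level 0): level 0: 20 − 0 = 20; level 1: 28 − 12 = 16; level 2: 34 − 24 = 10. Weak stays.
Every type prefers its assigned level; separation holds.

Yes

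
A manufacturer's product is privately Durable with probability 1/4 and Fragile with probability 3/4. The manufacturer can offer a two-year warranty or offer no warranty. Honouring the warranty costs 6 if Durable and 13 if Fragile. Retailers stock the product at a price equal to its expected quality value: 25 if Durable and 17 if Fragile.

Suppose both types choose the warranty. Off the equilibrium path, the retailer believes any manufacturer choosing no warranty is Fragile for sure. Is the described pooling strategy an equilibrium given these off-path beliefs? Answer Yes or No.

No

On path, the retailer holds the prior and pays 1/4·25 + 3/4·17 = 19. Off path (no warranty), believing Fragile, it pays 17.
Durable: the warranty nets 19 − 6 = 13; no warranty nets 17. Durable would deviate.
Fragile: the warranty nets 19 − 13 = 6; no warranty nets 17. Fragile would deviate.
A type deviates, so pooling fails.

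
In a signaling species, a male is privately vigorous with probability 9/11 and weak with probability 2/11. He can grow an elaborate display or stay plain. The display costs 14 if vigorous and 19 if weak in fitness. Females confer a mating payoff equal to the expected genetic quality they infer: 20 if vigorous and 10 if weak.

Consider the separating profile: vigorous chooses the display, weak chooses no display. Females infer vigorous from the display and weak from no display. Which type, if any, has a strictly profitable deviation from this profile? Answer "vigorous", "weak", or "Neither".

The display pays 20; no display pays 10.
vigorous: assigned the display, nets 20 − 14 = 6; deviating to no display nets 10.
weak: assigned no display, nets 10; deviating to the display nets 20 − 19 = 1.
The vigorous type gains 4 by deviating.

vigorous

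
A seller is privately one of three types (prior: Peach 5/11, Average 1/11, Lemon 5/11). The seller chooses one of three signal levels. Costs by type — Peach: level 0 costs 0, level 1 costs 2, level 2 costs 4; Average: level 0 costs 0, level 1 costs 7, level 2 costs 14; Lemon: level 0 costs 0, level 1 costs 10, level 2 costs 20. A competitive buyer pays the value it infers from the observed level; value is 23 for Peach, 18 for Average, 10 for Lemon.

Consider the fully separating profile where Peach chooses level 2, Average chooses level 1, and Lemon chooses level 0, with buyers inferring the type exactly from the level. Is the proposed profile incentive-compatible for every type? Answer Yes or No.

Separating prices: level 2 → 23, level 1 → 18, level 0 → 10.
Peach (assigned level 2): level 0: 10 − 0 = 10; level 1: 18 − 2 = 16; level 2: 23 − 4 = 19. Peach stays.
Average (assigned level 1): level 0: 10 − 0 = 10; level 1: 18 − 7 = 11; level 2: 23 − 14 = 9. Average stays.
Lemon (assigned level 0): level 0: 10 − 0 = 10; level 1: 18 − 10 = 8; level 2: 23 − 20 = 3. Lemon stays.
Every type prefers its assigned level; separation holds.

Yes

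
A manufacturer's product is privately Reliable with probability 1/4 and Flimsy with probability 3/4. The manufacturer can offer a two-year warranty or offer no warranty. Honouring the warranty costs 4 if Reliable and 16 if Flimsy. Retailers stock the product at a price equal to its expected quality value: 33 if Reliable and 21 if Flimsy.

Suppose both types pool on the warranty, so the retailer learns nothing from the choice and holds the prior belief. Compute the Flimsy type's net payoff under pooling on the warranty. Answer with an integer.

8

Pooled price = 1/4·33 + 3/4·21 = 24.
Flimsy pays cost 16 for the warranty, so net payoff = 24 − 16 = 8.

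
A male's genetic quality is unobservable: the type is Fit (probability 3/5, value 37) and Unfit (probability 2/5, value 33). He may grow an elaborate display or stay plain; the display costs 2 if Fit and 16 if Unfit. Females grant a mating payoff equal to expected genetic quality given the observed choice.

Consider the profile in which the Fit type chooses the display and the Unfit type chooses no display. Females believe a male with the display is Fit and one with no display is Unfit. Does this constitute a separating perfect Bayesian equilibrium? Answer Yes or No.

Yes

Under these beliefs, the display earns mating payoff 37 and no display earns mating payoff 33.
Fit: the display nets 37 − 2 = 35; no display nets 33. Fit prefers the display.
Unfit: the display nets 37 − 16 = 21; no display nets 33. Unfit prefers no display.
Neither type deviates, so the separating profile is an equilibrium.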